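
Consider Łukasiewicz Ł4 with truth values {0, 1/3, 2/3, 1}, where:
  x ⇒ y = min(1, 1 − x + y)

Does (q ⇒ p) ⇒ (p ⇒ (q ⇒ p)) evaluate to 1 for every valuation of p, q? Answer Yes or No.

p = 0, q = 0 ↦ 1
p = 0, q = 1/3 ↦ 1
p = 0, q = 2/3 ↦ 1
p = 0, q = 1 ↦ 1
p = 1/3, q = 0 ↦ 1
p = 1/3, q = 1/3 ↦ 1
p = 1/3, q = 2/3 ↦ 1
p = 1/3, q = 1 ↦ 1
p = 2/3, q = 0 ↦ 1
p = 2/3, q = 1/3 ↦ 1
p = 2/3, q = 2/3 ↦ 1
p = 2/3, q = 1 ↦ 1
p = 1, q = 0 ↦ 1
p = 1, q = 1/3 ↦ 1
p = 1, q = 2/3 ↦ 1
p = 1, q = 1 ↦ 1
Every assignment gives a value ≥ 1.

Yes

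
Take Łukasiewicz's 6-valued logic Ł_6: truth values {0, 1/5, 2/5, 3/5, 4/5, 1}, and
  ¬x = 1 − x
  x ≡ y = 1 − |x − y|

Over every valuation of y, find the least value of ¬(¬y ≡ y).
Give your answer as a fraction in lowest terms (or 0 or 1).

Take y = 2/5:
¬y = ¬2/5 = 3/5
¬y ≡ y = 3/5 ≡ 2/5 = 4/5
¬(¬y ≡ y) = ¬4/5 = 1/5
No assignment yields a value below 1/5, so this is the minimum.

1/5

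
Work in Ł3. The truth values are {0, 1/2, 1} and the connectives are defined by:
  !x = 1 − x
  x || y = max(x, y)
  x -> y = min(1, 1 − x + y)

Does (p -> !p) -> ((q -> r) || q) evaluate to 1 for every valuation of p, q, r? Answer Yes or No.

Counterexample: take p = 0, q = 1/2, r = 0.
!p = !0 = 1
p -> !p = 0 -> 1 = 1
q -> r = 1/2 -> 0 = 1/2
(q -> r) || q = 1/2 || 1/2 = 1/2
(p -> !p) -> ((q -> r) || q) = 1 -> 1/2 = 1/2
This gives 1/2 ≠ 1.

No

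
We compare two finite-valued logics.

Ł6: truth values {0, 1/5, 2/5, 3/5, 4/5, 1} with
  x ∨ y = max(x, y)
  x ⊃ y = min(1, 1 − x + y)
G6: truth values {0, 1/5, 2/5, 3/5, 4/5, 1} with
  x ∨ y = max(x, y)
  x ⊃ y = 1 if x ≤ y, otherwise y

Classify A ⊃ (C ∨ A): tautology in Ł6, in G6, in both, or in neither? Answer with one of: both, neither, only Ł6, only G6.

both

In Ł6: every assignment gives 1 — tautology.
In G6: every assignment gives 1 — tautology.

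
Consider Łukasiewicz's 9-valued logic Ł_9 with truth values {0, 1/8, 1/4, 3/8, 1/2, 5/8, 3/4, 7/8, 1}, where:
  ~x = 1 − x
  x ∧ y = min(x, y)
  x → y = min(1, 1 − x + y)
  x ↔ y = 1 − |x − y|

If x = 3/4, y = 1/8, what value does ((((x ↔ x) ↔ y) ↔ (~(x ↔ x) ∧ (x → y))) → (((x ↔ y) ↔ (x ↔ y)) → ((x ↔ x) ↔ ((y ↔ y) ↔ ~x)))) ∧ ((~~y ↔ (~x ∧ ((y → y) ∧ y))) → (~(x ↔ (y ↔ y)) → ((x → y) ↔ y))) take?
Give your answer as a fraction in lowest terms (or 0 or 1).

3/8

x ↔ x = 3/4 ↔ 3/4 = 1
(x ↔ x) ↔ y = 1 ↔ 1/8 = 1/8
x ↔ x = 3/4 ↔ 3/4 = 1
~(x ↔ x) = ~1 = 0
x → y = 3/4 → 1/8 = 3/8
~(x ↔ x) ∧ (x → y) = 0 ∧ 3/8 = 0
((x ↔ x) ↔ y) ↔ (~(x ↔ x) ∧ (x → y)) = 1/8 ↔ 0 = 7/8
x ↔ y = 3/4 ↔ 1/8 = 3/8
x ↔ y = 3/4 ↔ 1/8 = 3/8
(x ↔ y) ↔ (x ↔ y) = 3/8 ↔ 3/8 = 1
x ↔ x = 3/4 ↔ 3/4 = 1
y ↔ y = 1/8 ↔ 1/8 = 1
~x = ~3/4 = 1/4
(y ↔ y) ↔ ~x = 1 ↔ 1/4 = 1/4
(x ↔ x) ↔ ((y ↔ y) ↔ ~x) = 1 ↔ 1/4 = 1/4
((x ↔ y) ↔ (x ↔ y)) → ((x ↔ x) ↔ ((y ↔ y) ↔ ~x)) = 1 → 1/4 = 1/4
(((x ↔ x) ↔ y) ↔ (~(x ↔ x) ∧ (x → y))) → (((x ↔ y) ↔ (x ↔ y)) → ((x ↔ x) ↔ ((y ↔ y) ↔ ~x))) = 7/8 → 1/4 = 3/8
~y = ~1/8 = 7/8
~~y = ~7/8 = 1/8
~x = ~3/4 = 1/4
y → y = 1/8 → 1/8 = 1
(y → y) ∧ y = 1 ∧ 1/8 = 1/8
~x ∧ ((y → y) ∧ y) = 1/4 ∧ 1/8 = 1/8
~~y ↔ (~x ∧ ((y → y) ∧ y)) = 1/8 ↔ 1/8 = 1
y ↔ y = 1/8 ↔ 1/8 = 1
x ↔ (y ↔ y) = 3/4 ↔ 1 = 3/4
~(x ↔ (y ↔ y)) = ~3/4 = 1/4
x → y = 3/4 → 1/8 = 3/8
(x → y) ↔ y = 3/8 ↔ 1/8 = 3/4
~(x ↔ (y ↔ y)) → ((x → y) ↔ y) = 1/4 → 3/4 = 1
(~~y ↔ (~x ∧ ((y → y) ∧ y))) → (~(x ↔ (y ↔ y)) → ((x → y) ↔ y)) = 1 → 1 = 1
((((x ↔ x) ↔ y) ↔ (~(x ↔ x) ∧ (x → y))) → (((x ↔ y) ↔ (x ↔ y)) → ((x ↔ x) ↔ ((y ↔ y) ↔ ~x)))) ∧ ((~~y ↔ (~x ∧ ((y → y) ∧ y))) → (~(x ↔ (y ↔ y)) → ((x → y) ↔ y))) = 3/8 ∧ 1 = 3/8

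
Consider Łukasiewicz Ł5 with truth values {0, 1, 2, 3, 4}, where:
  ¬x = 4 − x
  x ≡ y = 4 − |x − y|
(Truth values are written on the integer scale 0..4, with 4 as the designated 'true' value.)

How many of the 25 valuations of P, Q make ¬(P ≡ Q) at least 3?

value 4: 2 assignments (counts)
value 3: 4 assignments (counts)
value 2: 6 assignments
value 1: 8 assignments
value 0: 5 assignments
So 6 of the 25 assignments meet the threshold.

6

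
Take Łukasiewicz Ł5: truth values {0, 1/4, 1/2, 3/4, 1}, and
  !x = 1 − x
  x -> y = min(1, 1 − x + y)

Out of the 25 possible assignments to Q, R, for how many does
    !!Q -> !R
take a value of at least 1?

15

value 1: 15 assignments (counts)
value 3/4: 4 assignments
value 1/2: 3 assignments
value 1/4: 2 assignments
value 0: 1 assignment
So 15 of the 25 assignments meet the threshold.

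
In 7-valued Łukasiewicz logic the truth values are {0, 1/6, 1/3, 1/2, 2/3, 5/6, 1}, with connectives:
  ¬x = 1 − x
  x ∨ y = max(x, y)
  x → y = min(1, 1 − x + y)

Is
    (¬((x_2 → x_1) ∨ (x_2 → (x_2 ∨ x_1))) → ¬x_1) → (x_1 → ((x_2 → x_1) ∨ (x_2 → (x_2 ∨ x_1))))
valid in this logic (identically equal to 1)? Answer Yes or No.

At x_1 = 0, x_2 = 1/3, for instance:
x_2 → x_1 = 1/3 → 0 = 2/3
x_2 ∨ x_1 = 1/3 ∨ 0 = 1/3
x_2 → (x_2 ∨ x_1) = 1/3 → 1/3 = 1
(x_2 → x_1) ∨ (x_2 → (x_2 ∨ x_1)) = 2/3 ∨ 1 = 1
¬((x_2 → x_1) ∨ (x_2 → (x_2 ∨ x_1))) = ¬1 = 0
¬x_1 = ¬0 = 1
¬((x_2 → x_1) ∨ (x_2 → (x_2 ∨ x_1))) → ¬x_1 = 0 → 1 = 1
x_1 → ((x_2 → x_1) ∨ (x_2 → (x_2 ∨ x_1))) = 0 → 1 = 1
(¬((x_2 → x_1) ∨ (x_2 → (x_2 ∨ x_1))) → ¬x_1) → (x_1 → ((x_2 → x_1) ∨ (x_2 → (x_2 ∨ x_1)))) = 1 → 1 = 1
and checking the remaining 48 assignments likewise gives ≥ 1 in every case.

Yes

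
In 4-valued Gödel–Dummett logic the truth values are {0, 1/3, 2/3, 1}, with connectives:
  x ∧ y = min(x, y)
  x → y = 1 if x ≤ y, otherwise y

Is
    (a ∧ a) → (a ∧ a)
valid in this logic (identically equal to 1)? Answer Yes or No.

Yes

a = 0 ↦ 1
a = 1/3 ↦ 1
a = 2/3 ↦ 1
a = 1 ↦ 1
Every assignment gives a value ≥ 1.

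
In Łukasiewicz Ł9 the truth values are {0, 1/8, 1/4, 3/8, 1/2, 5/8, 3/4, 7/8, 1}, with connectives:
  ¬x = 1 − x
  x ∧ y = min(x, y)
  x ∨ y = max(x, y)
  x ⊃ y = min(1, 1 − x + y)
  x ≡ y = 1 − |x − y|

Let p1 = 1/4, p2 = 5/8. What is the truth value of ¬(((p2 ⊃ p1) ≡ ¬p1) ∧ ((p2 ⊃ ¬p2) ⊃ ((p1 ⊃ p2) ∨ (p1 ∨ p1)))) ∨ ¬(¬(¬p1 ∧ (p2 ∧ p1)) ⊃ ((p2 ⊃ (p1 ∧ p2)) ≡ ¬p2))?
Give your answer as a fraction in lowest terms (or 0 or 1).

1/8

p2 ⊃ p1 = 5/8 ⊃ 1/4 = 5/8
¬p1 = ¬1/4 = 3/4
(p2 ⊃ p1) ≡ ¬p1 = 5/8 ≡ 3/4 = 7/8
¬p2 = ¬5/8 = 3/8
p2 ⊃ ¬p2 = 5/8 ⊃ 3/8 = 3/4
p1 ⊃ p2 = 1/4 ⊃ 5/8 = 1
p1 ∨ p1 = 1/4 ∨ 1/4 = 1/4
(p1 ⊃ p2) ∨ (p1 ∨ p1) = 1 ∨ 1/4 = 1
(p2 ⊃ ¬p2) ⊃ ((p1 ⊃ p2) ∨ (p1 ∨ p1)) = 3/4 ⊃ 1 = 1
((p2 ⊃ p1) ≡ ¬p1) ∧ ((p2 ⊃ ¬p2) ⊃ ((p1 ⊃ p2) ∨ (p1 ∨ p1))) = 7/8 ∧ 1 = 7/8
¬(((p2 ⊃ p1) ≡ ¬p1) ∧ ((p2 ⊃ ¬p2) ⊃ ((p1 ⊃ p2) ∨ (p1 ∨ p1)))) = ¬7/8 = 1/8
¬p1 = ¬1/4 = 3/4
p2 ∧ p1 = 5/8 ∧ 1/4 = 1/4
¬p1 ∧ (p2 ∧ p1) = 3/4 ∧ 1/4 = 1/4
¬(¬p1 ∧ (p2 ∧ p1)) = ¬1/4 = 3/4
p1 ∧ p2 = 1/4 ∧ 5/8 = 1/4
p2 ⊃ (p1 ∧ p2) = 5/8 ⊃ 1/4 = 5/8
¬p2 = ¬5/8 = 3/8
(p2 ⊃ (p1 ∧ p2)) ≡ ¬p2 = 5/8 ≡ 3/8 = 3/4
¬(¬p1 ∧ (p2 ∧ p1)) ⊃ ((p2 ⊃ (p1 ∧ p2)) ≡ ¬p2) = 3/4 ⊃ 3/4 = 1
¬(¬(¬p1 ∧ (p2 ∧ p1)) ⊃ ((p2 ⊃ (p1 ∧ p2)) ≡ ¬p2)) = ¬1 = 0
¬(((p2 ⊃ p1) ≡ ¬p1) ∧ ((p2 ⊃ ¬p2) ⊃ ((p1 ⊃ p2) ∨ (p1 ∨ p1)))) ∨ ¬(¬(¬p1 ∧ (p2 ∧ p1)) ⊃ ((p2 ⊃ (p1 ∧ p2)) ≡ ¬p2)) = 1/8 ∨ 0 = 1/8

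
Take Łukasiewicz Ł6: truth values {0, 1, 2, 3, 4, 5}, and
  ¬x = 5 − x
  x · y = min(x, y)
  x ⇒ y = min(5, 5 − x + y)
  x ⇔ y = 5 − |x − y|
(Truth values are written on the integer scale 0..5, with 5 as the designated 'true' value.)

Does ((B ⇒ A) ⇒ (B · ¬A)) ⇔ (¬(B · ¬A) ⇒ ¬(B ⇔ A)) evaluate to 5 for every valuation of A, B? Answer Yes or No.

No

Counterexample: take A = 1, B = 0.
B ⇒ A = 0 ⇒ 1 = 5
¬A = ¬1 = 4
B · ¬A = 0 · 4 = 0
(B ⇒ A) ⇒ (B · ¬A) = 5 ⇒ 0 = 0
¬A = ¬1 = 4
B · ¬A = 0 · 4 = 0
¬(B · ¬A) = ¬0 = 5
B ⇔ A = 0 ⇔ 1 = 4
¬(B ⇔ A) = ¬4 = 1
¬(B · ¬A) ⇒ ¬(B ⇔ A) = 5 ⇒ 1 = 1
((B ⇒ A) ⇒ (B · ¬A)) ⇔ (¬(B · ¬A) ⇒ ¬(B ⇔ A)) = 0 ⇔ 1 = 4
This gives 4 ≠ 5.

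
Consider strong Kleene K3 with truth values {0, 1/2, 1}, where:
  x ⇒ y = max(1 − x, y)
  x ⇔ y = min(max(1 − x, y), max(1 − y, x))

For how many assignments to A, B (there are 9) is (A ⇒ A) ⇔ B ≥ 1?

A = 0, B = 0 ↦ 0  <
A = 0, B = 1/2 ↦ 1/2  <
A = 0, B = 1 ↦ 1  ≥
A = 1/2, B = 0 ↦ 1/2  <
A = 1/2, B = 1/2 ↦ 1/2  <
A = 1/2, B = 1 ↦ 1/2  <
A = 1, B = 0 ↦ 0  <
A = 1, B = 1/2 ↦ 1/2  <
A = 1, B = 1 ↦ 1  ≥
So 2 of the 9 assignments meet the threshold.

2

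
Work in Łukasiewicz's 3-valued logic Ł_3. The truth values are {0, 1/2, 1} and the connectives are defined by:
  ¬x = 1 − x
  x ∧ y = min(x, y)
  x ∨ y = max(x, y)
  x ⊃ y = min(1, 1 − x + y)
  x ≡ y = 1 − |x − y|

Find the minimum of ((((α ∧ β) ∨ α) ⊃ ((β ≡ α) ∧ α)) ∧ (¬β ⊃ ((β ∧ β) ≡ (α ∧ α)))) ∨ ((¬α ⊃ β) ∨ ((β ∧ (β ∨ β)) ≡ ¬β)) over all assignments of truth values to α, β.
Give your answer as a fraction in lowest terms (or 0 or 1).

1/2

Take α = 1/2, β = 0:
α ∧ β = 1/2 ∧ 0 = 0
(α ∧ β) ∨ α = 0 ∨ 1/2 = 1/2
β ≡ α = 0 ≡ 1/2 = 1/2
(β ≡ α) ∧ α = 1/2 ∧ 1/2 = 1/2
((α ∧ β) ∨ α) ⊃ ((β ≡ α) ∧ α) = 1/2 ⊃ 1/2 = 1
¬β = ¬0 = 1
β ∧ β = 0 ∧ 0 = 0
α ∧ α = 1/2 ∧ 1/2 = 1/2
(β ∧ β) ≡ (α ∧ α) = 0 ≡ 1/2 = 1/2
¬β ⊃ ((β ∧ β) ≡ (α ∧ α)) = 1 ⊃ 1/2 = 1/2
(((α ∧ β) ∨ α) ⊃ ((β ≡ α) ∧ α)) ∧ (¬β ⊃ ((β ∧ β) ≡ (α ∧ α))) = 1 ∧ 1/2 = 1/2
¬α = ¬1/2 = 1/2
¬α ⊃ β = 1/2 ⊃ 0 = 1/2
β ∨ β = 0 ∨ 0 = 0
β ∧ (β ∨ β) = 0 ∧ 0 = 0
¬β = ¬0 = 1
(β ∧ (β ∨ β)) ≡ ¬β = 0 ≡ 1 = 0
(¬α ⊃ β) ∨ ((β ∧ (β ∨ β)) ≡ ¬β) = 1/2 ∨ 0 = 1/2
((((α ∧ β) ∨ α) ⊃ ((β ≡ α) ∧ α)) ∧ (¬β ⊃ ((β ∧ β) ≡ (α ∧ α)))) ∨ ((¬α ⊃ β) ∨ ((β ∧ (β ∨ β)) ≡ ¬β)) = 1/2 ∨ 1/2 = 1/2
No assignment yields a value below 1/2, so this is the minimum.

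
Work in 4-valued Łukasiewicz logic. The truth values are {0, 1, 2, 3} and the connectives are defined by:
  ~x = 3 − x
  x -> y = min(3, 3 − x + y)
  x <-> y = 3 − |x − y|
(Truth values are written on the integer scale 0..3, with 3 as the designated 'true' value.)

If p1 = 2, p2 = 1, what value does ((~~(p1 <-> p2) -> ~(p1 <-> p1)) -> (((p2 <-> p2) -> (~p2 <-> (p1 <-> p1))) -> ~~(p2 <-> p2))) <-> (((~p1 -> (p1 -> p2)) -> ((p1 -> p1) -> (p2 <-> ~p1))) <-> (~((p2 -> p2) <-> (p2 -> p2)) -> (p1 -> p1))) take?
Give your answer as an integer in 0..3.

3

p1 <-> p2 = 2 <-> 1 = 2
~(p1 <-> p2) = ~2 = 1
~~(p1 <-> p2) = ~1 = 2
p1 <-> p1 = 2 <-> 2 = 3
~(p1 <-> p1) = ~3 = 0
~~(p1 <-> p2) -> ~(p1 <-> p1) = 2 -> 0 = 1
p2 <-> p2 = 1 <-> 1 = 3
~p2 = ~1 = 2
p1 <-> p1 = 2 <-> 2 = 3
~p2 <-> (p1 <-> p1) = 2 <-> 3 = 2
(p2 <-> p2) -> (~p2 <-> (p1 <-> p1)) = 3 -> 2 = 2
p2 <-> p2 = 1 <-> 1 = 3
~(p2 <-> p2) = ~3 = 0
~~(p2 <-> p2) = ~0 = 3
((p2 <-> p2) -> (~p2 <-> (p1 <-> p1))) -> ~~(p2 <-> p2) = 2 -> 3 = 3
(~~(p1 <-> p2) -> ~(p1 <-> p1)) -> (((p2 <-> p2) -> (~p2 <-> (p1 <-> p1))) -> ~~(p2 <-> p2)) = 1 -> 3 = 3
~p1 = ~2 = 1
p1 -> p2 = 2 -> 1 = 2
~p1 -> (p1 -> p2) = 1 -> 2 = 3
p1 -> p1 = 2 -> 2 = 3
~p1 = ~2 = 1
p2 <-> ~p1 = 1 <-> 1 = 3
(p1 -> p1) -> (p2 <-> ~p1) = 3 -> 3 = 3
(~p1 -> (p1 -> p2)) -> ((p1 -> p1) -> (p2 <-> ~p1)) = 3 -> 3 = 3
p2 -> p2 = 1 -> 1 = 3
p2 -> p2 = 1 -> 1 = 3
(p2 -> p2) <-> (p2 -> p2) = 3 <-> 3 = 3
~((p2 -> p2) <-> (p2 -> p2)) = ~3 = 0
p1 -> p1 = 2 -> 2 = 3
~((p2 -> p2) <-> (p2 -> p2)) -> (p1 -> p1) = 0 -> 3 = 3
((~p1 -> (p1 -> p2)) -> ((p1 -> p1) -> (p2 <-> ~p1))) <-> (~((p2 -> p2) <-> (p2 -> p2)) -> (p1 -> p1)) = 3 <-> 3 = 3
((~~(p1 <-> p2) -> ~(p1 <-> p1)) -> (((p2 <-> p2) -> (~p2 <-> (p1 <-> p1))) -> ~~(p2 <-> p2))) <-> (((~p1 -> (p1 -> p2)) -> ((p1 -> p1) -> (p2 <-> ~p1))) <-> (~((p2 -> p2) <-> (p2 -> p2)) -> (p1 -> p1))) = 3 <-> 3 = 3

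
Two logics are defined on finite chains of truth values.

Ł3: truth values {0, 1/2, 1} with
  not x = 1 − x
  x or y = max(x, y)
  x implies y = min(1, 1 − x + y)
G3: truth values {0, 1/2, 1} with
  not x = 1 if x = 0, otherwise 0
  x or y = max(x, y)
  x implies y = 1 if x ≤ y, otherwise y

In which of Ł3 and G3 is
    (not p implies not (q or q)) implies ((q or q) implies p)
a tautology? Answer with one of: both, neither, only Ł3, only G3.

In Ł3: every assignment gives 1 — tautology.
In G3: at p = 1/2, q = 1 the value is 1/2 — not a tautology.

only Ł3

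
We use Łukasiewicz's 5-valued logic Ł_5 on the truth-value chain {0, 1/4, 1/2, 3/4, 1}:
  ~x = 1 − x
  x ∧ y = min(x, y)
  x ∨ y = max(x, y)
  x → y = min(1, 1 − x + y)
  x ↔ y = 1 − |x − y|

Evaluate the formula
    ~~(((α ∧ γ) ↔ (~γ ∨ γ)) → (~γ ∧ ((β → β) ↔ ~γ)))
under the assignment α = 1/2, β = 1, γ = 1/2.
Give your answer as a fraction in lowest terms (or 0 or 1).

1/2

α ∧ γ = 1/2 ∧ 1/2 = 1/2
~γ = ~1/2 = 1/2
~γ ∨ γ = 1/2 ∨ 1/2 = 1/2
(α ∧ γ) ↔ (~γ ∨ γ) = 1/2 ↔ 1/2 = 1
~γ = ~1/2 = 1/2
β → β = 1 → 1 = 1
~γ = ~1/2 = 1/2
(β → β) ↔ ~γ = 1 ↔ 1/2 = 1/2
~γ ∧ ((β → β) ↔ ~γ) = 1/2 ∧ 1/2 = 1/2
((α ∧ γ) ↔ (~γ ∨ γ)) → (~γ ∧ ((β → β) ↔ ~γ)) = 1 → 1/2 = 1/2
~(((α ∧ γ) ↔ (~γ ∨ γ)) → (~γ ∧ ((β → β) ↔ ~γ))) = ~1/2 = 1/2
~~(((α ∧ γ) ↔ (~γ ∨ γ)) → (~γ ∧ ((β → β) ↔ ~γ))) = ~1/2 = 1/2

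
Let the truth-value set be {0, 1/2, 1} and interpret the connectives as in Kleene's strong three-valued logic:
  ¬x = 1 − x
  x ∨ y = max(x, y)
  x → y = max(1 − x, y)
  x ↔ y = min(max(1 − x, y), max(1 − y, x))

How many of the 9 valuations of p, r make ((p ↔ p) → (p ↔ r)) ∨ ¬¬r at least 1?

p = 0, r = 0 ↦ 1  ≥
p = 0, r = 1/2 ↦ 1/2  <
p = 0, r = 1 ↦ 1  ≥
p = 1/2, r = 0 ↦ 1/2  <
p = 1/2, r = 1/2 ↦ 1/2  <
p = 1/2, r = 1 ↦ 1  ≥
p = 1, r = 0 ↦ 0  <
p = 1, r = 1/2 ↦ 1/2  <
p = 1, r = 1 ↦ 1  ≥
So 4 of the 9 assignments meet the threshold.

4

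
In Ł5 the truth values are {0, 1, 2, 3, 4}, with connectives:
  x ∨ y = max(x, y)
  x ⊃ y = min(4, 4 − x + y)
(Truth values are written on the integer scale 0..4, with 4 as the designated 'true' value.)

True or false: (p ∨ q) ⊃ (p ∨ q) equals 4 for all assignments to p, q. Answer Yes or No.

At p = 2, q = 4, for instance:
p ∨ q = 2 ∨ 4 = 4
(p ∨ q) ⊃ (p ∨ q) = 4 ⊃ 4 = 4
and checking the remaining 24 assignments likewise gives ≥ 4 in every case.

Yes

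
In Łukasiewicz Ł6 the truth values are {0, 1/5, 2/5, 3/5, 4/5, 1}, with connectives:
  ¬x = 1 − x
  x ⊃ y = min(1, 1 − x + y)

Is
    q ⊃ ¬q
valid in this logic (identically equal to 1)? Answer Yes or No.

Counterexample: take q = 3/5.
¬q = ¬3/5 = 2/5
q ⊃ ¬q = 3/5 ⊃ 2/5 = 4/5
This gives 4/5 ≠ 1.

No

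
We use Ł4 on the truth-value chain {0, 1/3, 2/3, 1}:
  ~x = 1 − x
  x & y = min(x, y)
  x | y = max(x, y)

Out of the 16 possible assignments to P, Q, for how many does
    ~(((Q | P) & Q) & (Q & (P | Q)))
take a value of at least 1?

4

P = 0, Q = 0 ↦ 1  ≥
P = 0, Q = 1/3 ↦ 2/3  <
P = 0, Q = 2/3 ↦ 1/3  <
P = 0, Q = 1 ↦ 0  <
P = 1/3, Q = 0 ↦ 1  ≥
P = 1/3, Q = 1/3 ↦ 2/3  <
P = 1/3, Q = 2/3 ↦ 1/3  <
P = 1/3, Q = 1 ↦ 0  <
P = 2/3, Q = 0 ↦ 1  ≥
P = 2/3, Q = 1/3 ↦ 2/3  <
P = 2/3, Q = 2/3 ↦ 1/3  <
P = 2/3, Q = 1 ↦ 0  <
P = 1, Q = 0 ↦ 1  ≥
P = 1, Q = 1/3 ↦ 2/3  <
P = 1, Q = 2/3 ↦ 1/3  <
P = 1, Q = 1 ↦ 0  <
So 4 of the 16 assignments meet the threshold.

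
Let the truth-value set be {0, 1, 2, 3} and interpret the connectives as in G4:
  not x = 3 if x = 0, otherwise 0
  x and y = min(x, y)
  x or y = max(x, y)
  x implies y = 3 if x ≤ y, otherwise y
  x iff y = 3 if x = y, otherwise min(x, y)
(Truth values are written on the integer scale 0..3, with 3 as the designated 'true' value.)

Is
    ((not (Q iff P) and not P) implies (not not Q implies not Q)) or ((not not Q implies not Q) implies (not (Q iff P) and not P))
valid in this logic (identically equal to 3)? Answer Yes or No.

Yes

P = 0, Q = 0 ↦ 3
P = 0, Q = 1 ↦ 3
P = 0, Q = 2 ↦ 3
P = 0, Q = 3 ↦ 3
P = 1, Q = 0 ↦ 3
P = 1, Q = 1 ↦ 3
P = 1, Q = 2 ↦ 3
P = 1, Q = 3 ↦ 3
P = 2, Q = 0 ↦ 3
P = 2, Q = 1 ↦ 3
P = 2, Q = 2 ↦ 3
P = 2, Q = 3 ↦ 3
P = 3, Q = 0 ↦ 3
P = 3, Q = 1 ↦ 3
P = 3, Q = 2 ↦ 3
P = 3, Q = 3 ↦ 3
Every assignment gives a value ≥ 3.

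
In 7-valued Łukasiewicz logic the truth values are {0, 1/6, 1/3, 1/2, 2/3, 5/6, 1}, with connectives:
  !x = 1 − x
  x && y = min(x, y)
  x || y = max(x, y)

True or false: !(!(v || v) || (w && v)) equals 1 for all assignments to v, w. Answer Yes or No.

Counterexample: take v = 0, w = 0.
v || v = 0 || 0 = 0
!(v || v) = !0 = 1
w && v = 0 && 0 = 0
!(v || v) || (w && v) = 1 || 0 = 1
!(!(v || v) || (w && v)) = !1 = 0
This gives 0 ≠ 1.

No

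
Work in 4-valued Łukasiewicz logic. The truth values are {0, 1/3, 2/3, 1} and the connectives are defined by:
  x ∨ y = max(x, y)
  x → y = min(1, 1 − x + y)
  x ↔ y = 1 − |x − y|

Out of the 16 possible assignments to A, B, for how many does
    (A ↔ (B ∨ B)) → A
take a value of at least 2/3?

13

A = 0, B = 0 ↦ 0  <
A = 0, B = 1/3 ↦ 1/3  <
A = 0, B = 2/3 ↦ 2/3  ≥
A = 0, B = 1 ↦ 1  ≥
A = 1/3, B = 0 ↦ 2/3  ≥
A = 1/3, B = 1/3 ↦ 1/3  <
A = 1/3, B = 2/3 ↦ 2/3  ≥
A = 1/3, B = 1 ↦ 1  ≥
A = 2/3, B = 0 ↦ 1  ≥
A = 2/3, B = 1/3 ↦ 1  ≥
A = 2/3, B = 2/3 ↦ 2/3  ≥
A = 2/3, B = 1 ↦ 1  ≥
A = 1, B = 0 ↦ 1  ≥
A = 1, B = 1/3 ↦ 1  ≥
A = 1, B = 2/3 ↦ 1  ≥
A = 1, B = 1 ↦ 1  ≥
So 13 of the 16 assignments meet the threshold.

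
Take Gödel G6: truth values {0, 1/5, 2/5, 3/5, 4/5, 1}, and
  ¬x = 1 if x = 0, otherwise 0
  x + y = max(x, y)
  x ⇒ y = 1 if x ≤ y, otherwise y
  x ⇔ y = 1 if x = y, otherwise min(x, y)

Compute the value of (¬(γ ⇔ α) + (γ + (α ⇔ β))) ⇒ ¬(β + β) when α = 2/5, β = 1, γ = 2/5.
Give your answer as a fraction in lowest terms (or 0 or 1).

0

γ ⇔ α = 2/5 ⇔ 2/5 = 1
¬(γ ⇔ α) = ¬1 = 0
α ⇔ β = 2/5 ⇔ 1 = 2/5
γ + (α ⇔ β) = 2/5 + 2/5 = 2/5
¬(γ ⇔ α) + (γ + (α ⇔ β)) = 0 + 2/5 = 2/5
β + β = 1 + 1 = 1
¬(β + β) = ¬1 = 0
(¬(γ ⇔ α) + (γ + (α ⇔ β))) ⇒ ¬(β + β) = 2/5 ⇒ 0 = 0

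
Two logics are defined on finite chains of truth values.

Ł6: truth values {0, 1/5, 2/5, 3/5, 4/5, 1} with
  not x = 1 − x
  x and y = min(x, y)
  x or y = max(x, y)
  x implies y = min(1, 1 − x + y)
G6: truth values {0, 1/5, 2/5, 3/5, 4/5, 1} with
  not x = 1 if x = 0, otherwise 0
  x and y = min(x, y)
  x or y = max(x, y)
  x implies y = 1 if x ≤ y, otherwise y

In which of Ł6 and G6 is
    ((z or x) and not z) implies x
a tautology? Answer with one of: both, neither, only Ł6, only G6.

In Ł6: at x = 0, z = 1/5 the value is 4/5 — not a tautology.
In G6: every assignment gives 1 — tautology.

only G6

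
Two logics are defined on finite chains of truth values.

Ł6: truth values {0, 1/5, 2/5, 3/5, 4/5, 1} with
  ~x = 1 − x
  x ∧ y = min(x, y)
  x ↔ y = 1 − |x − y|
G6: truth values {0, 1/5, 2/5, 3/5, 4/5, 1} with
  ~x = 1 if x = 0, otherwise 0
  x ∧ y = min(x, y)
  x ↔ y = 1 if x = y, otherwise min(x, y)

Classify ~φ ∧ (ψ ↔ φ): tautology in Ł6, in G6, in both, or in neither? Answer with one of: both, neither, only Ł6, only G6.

In Ł6: at φ = 0, ψ = 1/5 the value is 4/5 — not a tautology.
In G6: at φ = 0, ψ = 1/5 the value is 0 — not a tautology.

neither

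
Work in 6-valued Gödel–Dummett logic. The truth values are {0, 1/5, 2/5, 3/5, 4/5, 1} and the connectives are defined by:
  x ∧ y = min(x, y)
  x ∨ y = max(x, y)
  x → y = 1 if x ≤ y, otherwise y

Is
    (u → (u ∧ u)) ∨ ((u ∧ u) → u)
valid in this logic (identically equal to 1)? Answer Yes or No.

Yes

u = 0 ↦ 1
u = 1/5 ↦ 1
u = 2/5 ↦ 1
u = 3/5 ↦ 1
u = 4/5 ↦ 1
u = 1 ↦ 1
Every assignment gives a value ≥ 1.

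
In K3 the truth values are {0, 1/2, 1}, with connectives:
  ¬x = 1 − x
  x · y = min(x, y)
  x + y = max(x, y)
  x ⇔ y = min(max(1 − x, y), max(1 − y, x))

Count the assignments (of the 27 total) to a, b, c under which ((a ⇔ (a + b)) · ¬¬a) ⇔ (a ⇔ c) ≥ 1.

value 1: 6 assignments (counts)
value 1/2: 15 assignments
value 0: 6 assignments
So 6 of the 27 assignments meet the threshold.

6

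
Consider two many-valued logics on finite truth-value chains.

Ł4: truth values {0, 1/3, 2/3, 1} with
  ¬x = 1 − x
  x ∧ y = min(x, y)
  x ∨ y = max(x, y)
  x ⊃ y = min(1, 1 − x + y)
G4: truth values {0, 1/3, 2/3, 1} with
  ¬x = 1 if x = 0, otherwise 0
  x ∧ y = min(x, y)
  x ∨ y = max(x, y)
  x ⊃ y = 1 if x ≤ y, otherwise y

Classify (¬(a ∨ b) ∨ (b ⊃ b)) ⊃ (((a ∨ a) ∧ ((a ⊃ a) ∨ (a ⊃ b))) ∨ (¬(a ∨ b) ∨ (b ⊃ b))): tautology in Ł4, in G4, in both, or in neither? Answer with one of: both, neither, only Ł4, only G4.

In Ł4: every assignment gives 1 — tautology.
In G4: every assignment gives 1 — tautology.

both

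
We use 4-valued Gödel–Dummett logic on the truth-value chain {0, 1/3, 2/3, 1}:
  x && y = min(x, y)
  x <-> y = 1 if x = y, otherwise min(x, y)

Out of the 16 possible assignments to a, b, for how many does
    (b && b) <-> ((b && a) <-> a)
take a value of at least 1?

a = 0, b = 0 ↦ 0  <
a = 0, b = 1/3 ↦ 1/3  <
a = 0, b = 2/3 ↦ 2/3  <
a = 0, b = 1 ↦ 1  ≥
a = 1/3, b = 0 ↦ 1  ≥
a = 1/3, b = 1/3 ↦ 1/3  <
a = 1/3, b = 2/3 ↦ 2/3  <
a = 1/3, b = 1 ↦ 1  ≥
a = 2/3, b = 0 ↦ 1  ≥
a = 2/3, b = 1/3 ↦ 1  ≥
a = 2/3, b = 2/3 ↦ 2/3  <
a = 2/3, b = 1 ↦ 1  ≥
a = 1, b = 0 ↦ 1  ≥
a = 1, b = 1/3 ↦ 1  ≥
a = 1, b = 2/3 ↦ 1  ≥
a = 1, b = 1 ↦ 1  ≥
So 10 of the 16 assignments meet the threshold.

10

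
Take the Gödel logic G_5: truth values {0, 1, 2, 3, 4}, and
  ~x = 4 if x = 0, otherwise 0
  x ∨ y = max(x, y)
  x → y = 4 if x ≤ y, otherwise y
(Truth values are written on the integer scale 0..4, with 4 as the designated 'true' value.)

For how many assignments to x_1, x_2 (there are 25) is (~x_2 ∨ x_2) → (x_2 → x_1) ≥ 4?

15

value 4: 15 assignments (counts)
value 3: 1 assignment
value 2: 2 assignments
value 1: 3 assignments
value 0: 4 assignments
So 15 of the 25 assignments meet the threshold.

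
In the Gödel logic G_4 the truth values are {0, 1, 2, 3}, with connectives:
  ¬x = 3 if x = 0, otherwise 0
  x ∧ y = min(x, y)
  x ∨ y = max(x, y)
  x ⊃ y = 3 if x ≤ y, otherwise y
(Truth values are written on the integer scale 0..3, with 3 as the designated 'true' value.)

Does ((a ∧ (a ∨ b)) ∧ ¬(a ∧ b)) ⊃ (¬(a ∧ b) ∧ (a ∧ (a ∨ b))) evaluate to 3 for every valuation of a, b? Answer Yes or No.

Yes

a = 0, b = 0 ↦ 3
a = 0, b = 1 ↦ 3
a = 0, b = 2 ↦ 3
a = 0, b = 3 ↦ 3
a = 1, b = 0 ↦ 3
a = 1, b = 1 ↦ 3
a = 1, b = 2 ↦ 3
a = 1, b = 3 ↦ 3
a = 2, b = 0 ↦ 3
a = 2, b = 1 ↦ 3
a = 2, b = 2 ↦ 3
a = 2, b = 3 ↦ 3
a = 3, b = 0 ↦ 3
a = 3, b = 1 ↦ 3
a = 3, b = 2 ↦ 3
a = 3, b = 3 ↦ 3
Every assignment gives a value ≥ 3.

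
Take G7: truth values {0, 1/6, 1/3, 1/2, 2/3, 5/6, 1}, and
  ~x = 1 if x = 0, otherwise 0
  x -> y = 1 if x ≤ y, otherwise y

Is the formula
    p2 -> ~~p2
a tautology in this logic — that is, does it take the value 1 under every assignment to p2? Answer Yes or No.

Yes

p2 = 0 ↦ 1
p2 = 1/6 ↦ 1
p2 = 1/3 ↦ 1
p2 = 1/2 ↦ 1
p2 = 2/3 ↦ 1
p2 = 5/6 ↦ 1
p2 = 1 ↦ 1
Every assignment gives a value ≥ 1.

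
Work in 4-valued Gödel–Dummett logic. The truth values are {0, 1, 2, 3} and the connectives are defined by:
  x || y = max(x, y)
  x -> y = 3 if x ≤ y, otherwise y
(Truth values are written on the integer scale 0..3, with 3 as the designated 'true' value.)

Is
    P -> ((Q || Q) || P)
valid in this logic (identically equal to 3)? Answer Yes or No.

Yes

P = 0, Q = 0 ↦ 3
P = 0, Q = 1 ↦ 3
P = 0, Q = 2 ↦ 3
P = 0, Q = 3 ↦ 3
P = 1, Q = 0 ↦ 3
P = 1, Q = 1 ↦ 3
P = 1, Q = 2 ↦ 3
P = 1, Q = 3 ↦ 3
P = 2, Q = 0 ↦ 3
P = 2, Q = 1 ↦ 3
P = 2, Q = 2 ↦ 3
P = 2, Q = 3 ↦ 3
P = 3, Q = 0 ↦ 3
P = 3, Q = 1 ↦ 3
P = 3, Q = 2 ↦ 3
P = 3, Q = 3 ↦ 3
Every assignment gives a value ≥ 3.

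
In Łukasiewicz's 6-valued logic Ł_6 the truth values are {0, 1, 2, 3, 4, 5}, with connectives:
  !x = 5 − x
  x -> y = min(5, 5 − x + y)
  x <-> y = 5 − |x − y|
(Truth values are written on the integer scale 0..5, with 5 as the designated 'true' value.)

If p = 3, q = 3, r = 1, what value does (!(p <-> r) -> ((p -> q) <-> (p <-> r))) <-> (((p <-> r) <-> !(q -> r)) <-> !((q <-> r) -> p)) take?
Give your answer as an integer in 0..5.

p <-> r = 3 <-> 1 = 3
!(p <-> r) = !3 = 2
p -> q = 3 -> 3 = 5
p <-> r = 3 <-> 1 = 3
(p -> q) <-> (p <-> r) = 5 <-> 3 = 3
!(p <-> r) -> ((p -> q) <-> (p <-> r)) = 2 -> 3 = 5
p <-> r = 3 <-> 1 = 3
q -> r = 3 -> 1 = 3
!(q -> r) = !3 = 2
(p <-> r) <-> !(q -> r) = 3 <-> 2 = 4
q <-> r = 3 <-> 1 = 3
(q <-> r) -> p = 3 -> 3 = 5
!((q <-> r) -> p) = !5 = 0
((p <-> r) <-> !(q -> r)) <-> !((q <-> r) -> p) = 4 <-> 0 = 1
(!(p <-> r) -> ((p -> q) <-> (p <-> r))) <-> (((p <-> r) <-> !(q -> r)) <-> !((q <-> r) -> p)) = 5 <-> 1 = 1

1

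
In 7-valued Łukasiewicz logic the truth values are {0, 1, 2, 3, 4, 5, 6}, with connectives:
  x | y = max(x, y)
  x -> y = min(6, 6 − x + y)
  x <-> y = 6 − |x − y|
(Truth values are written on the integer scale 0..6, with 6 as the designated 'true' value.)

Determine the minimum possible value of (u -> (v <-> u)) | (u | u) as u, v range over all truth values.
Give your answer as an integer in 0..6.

4

Take u = 4, v = 0:
v <-> u = 0 <-> 4 = 2
u -> (v <-> u) = 4 -> 2 = 4
u | u = 4 | 4 = 4
(u -> (v <-> u)) | (u | u) = 4 | 4 = 4
No assignment yields a value below 4, so this is the minimum.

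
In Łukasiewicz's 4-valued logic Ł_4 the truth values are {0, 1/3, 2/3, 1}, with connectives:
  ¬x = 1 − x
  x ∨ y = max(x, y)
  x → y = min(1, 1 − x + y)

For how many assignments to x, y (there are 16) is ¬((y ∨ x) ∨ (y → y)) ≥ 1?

x = 0, y = 0 ↦ 0  <
x = 0, y = 1/3 ↦ 0  <
x = 0, y = 2/3 ↦ 0  <
x = 0, y = 1 ↦ 0  <
x = 1/3, y = 0 ↦ 0  <
x = 1/3, y = 1/3 ↦ 0  <
x = 1/3, y = 2/3 ↦ 0  <
x = 1/3, y = 1 ↦ 0  <
x = 2/3, y = 0 ↦ 0  <
x = 2/3, y = 1/3 ↦ 0  <
x = 2/3, y = 2/3 ↦ 0  <
x = 2/3, y = 1 ↦ 0  <
x = 1, y = 0 ↦ 0  <
x = 1, y = 1/3 ↦ 0  <
x = 1, y = 2/3 ↦ 0  <
x = 1, y = 1 ↦ 0  <
So 0 of the 16 assignments meet the threshold.

0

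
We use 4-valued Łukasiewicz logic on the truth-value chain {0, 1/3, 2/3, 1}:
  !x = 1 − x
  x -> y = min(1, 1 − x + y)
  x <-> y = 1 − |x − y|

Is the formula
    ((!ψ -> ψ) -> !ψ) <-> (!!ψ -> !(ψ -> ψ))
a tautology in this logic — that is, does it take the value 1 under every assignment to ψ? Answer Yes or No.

No

Counterexample: take ψ = 1/3.
!ψ = !1/3 = 2/3
!ψ -> ψ = 2/3 -> 1/3 = 2/3
!ψ = !1/3 = 2/3
(!ψ -> ψ) -> !ψ = 2/3 -> 2/3 = 1
!ψ = !1/3 = 2/3
!!ψ = !2/3 = 1/3
ψ -> ψ = 1/3 -> 1/3 = 1
!(ψ -> ψ) = !1 = 0
!!ψ -> !(ψ -> ψ) = 1/3 -> 0 = 2/3
((!ψ -> ψ) -> !ψ) <-> (!!ψ -> !(ψ -> ψ)) = 1 <-> 2/3 = 2/3
This gives 2/3 ≠ 1.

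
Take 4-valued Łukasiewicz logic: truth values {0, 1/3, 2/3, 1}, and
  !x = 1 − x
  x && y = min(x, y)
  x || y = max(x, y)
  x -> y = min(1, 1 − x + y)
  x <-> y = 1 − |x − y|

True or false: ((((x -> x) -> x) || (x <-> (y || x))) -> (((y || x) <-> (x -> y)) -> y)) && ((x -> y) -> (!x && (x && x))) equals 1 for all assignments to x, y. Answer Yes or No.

No

Counterexample: take x = 0, y = 0.
x -> x = 0 -> 0 = 1
(x -> x) -> x = 1 -> 0 = 0
y || x = 0 || 0 = 0
x <-> (y || x) = 0 <-> 0 = 1
((x -> x) -> x) || (x <-> (y || x)) = 0 || 1 = 1
y || x = 0 || 0 = 0
x -> y = 0 -> 0 = 1
(y || x) <-> (x -> y) = 0 <-> 1 = 0
((y || x) <-> (x -> y)) -> y = 0 -> 0 = 1
(((x -> x) -> x) || (x <-> (y || x))) -> (((y || x) <-> (x -> y)) -> y) = 1 -> 1 = 1
x -> y = 0 -> 0 = 1
!x = !0 = 1
x && x = 0 && 0 = 0
!x && (x && x) = 1 && 0 = 0
(x -> y) -> (!x && (x && x)) = 1 -> 0 = 0
((((x -> x) -> x) || (x <-> (y || x))) -> (((y || x) <-> (x -> y)) -> y)) && ((x -> y) -> (!x && (x && x))) = 1 && 0 = 0
This gives 0 ≠ 1.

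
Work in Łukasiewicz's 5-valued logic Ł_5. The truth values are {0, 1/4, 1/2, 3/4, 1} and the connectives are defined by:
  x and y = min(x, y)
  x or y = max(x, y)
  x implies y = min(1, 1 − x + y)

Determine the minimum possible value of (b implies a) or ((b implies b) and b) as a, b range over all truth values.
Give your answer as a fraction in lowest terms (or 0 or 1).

Take a = 0, b = 1/2:
b implies a = 1/2 implies 0 = 1/2
b implies b = 1/2 implies 1/2 = 1
(b implies b) and b = 1 and 1/2 = 1/2
(b implies a) or ((b implies b) and b) = 1/2 or 1/2 = 1/2
No assignment yields a value below 1/2, so this is the minimum.

1/2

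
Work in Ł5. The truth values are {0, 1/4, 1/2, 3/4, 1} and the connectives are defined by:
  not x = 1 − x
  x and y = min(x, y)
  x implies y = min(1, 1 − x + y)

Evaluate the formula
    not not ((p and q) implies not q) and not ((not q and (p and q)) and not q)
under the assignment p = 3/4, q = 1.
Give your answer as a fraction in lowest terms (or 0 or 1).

p and q = 3/4 and 1 = 3/4
not q = not 1 = 0
(p and q) implies not q = 3/4 implies 0 = 1/4
not ((p and q) implies not q) = not 1/4 = 3/4
not not ((p and q) implies not q) = not 3/4 = 1/4
not q = not 1 = 0
p and q = 3/4 and 1 = 3/4
not q and (p and q) = 0 and 3/4 = 0
not q = not 1 = 0
(not q and (p and q)) and not q = 0 and 0 = 0
not ((not q and (p and q)) and not q) = not 0 = 1
not not ((p and q) implies not q) and not ((not q and (p and q)) and not q) = 1/4 and 1 = 1/4

1/4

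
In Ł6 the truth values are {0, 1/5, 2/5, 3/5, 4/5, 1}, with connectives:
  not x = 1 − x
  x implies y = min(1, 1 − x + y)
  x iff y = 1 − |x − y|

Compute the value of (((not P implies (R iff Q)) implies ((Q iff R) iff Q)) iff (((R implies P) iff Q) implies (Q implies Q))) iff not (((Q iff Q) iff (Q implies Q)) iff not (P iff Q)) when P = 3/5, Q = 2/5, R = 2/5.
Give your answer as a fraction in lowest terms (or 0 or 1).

3/5

not P = not 3/5 = 2/5
R iff Q = 2/5 iff 2/5 = 1
not P implies (R iff Q) = 2/5 implies 1 = 1
Q iff R = 2/5 iff 2/5 = 1
(Q iff R) iff Q = 1 iff 2/5 = 2/5
(not P implies (R iff Q)) implies ((Q iff R) iff Q) = 1 implies 2/5 = 2/5
R implies P = 2/5 implies 3/5 = 1
(R implies P) iff Q = 1 iff 2/5 = 2/5
Q implies Q = 2/5 implies 2/5 = 1
((R implies P) iff Q) implies (Q implies Q) = 2/5 implies 1 = 1
((not P implies (R iff Q)) implies ((Q iff R) iff Q)) iff (((R implies P) iff Q) implies (Q implies Q)) = 2/5 iff 1 = 2/5
Q iff Q = 2/5 iff 2/5 = 1
Q implies Q = 2/5 implies 2/5 = 1
(Q iff Q) iff (Q implies Q) = 1 iff 1 = 1
P iff Q = 3/5 iff 2/5 = 4/5
not (P iff Q) = not 4/5 = 1/5
((Q iff Q) iff (Q implies Q)) iff not (P iff Q) = 1 iff 1/5 = 1/5
not (((Q iff Q) iff (Q implies Q)) iff not (P iff Q)) = not 1/5 = 4/5
(((not P implies (R iff Q)) implies ((Q iff R) iff Q)) iff (((R implies P) iff Q) implies (Q implies Q))) iff not (((Q iff Q) iff (Q implies Q)) iff not (P iff Q)) = 2/5 iff 4/5 = 3/5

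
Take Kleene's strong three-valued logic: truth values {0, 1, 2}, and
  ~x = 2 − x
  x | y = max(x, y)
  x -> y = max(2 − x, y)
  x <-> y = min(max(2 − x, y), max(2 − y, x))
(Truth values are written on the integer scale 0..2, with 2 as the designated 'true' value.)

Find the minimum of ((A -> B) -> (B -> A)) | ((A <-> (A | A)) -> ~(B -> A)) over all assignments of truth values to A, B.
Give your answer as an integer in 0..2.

1

Take A = 0, B = 1:
A -> B = 0 -> 1 = 2
B -> A = 1 -> 0 = 1
(A -> B) -> (B -> A) = 2 -> 1 = 1
A | A = 0 | 0 = 0
A <-> (A | A) = 0 <-> 0 = 2
B -> A = 1 -> 0 = 1
~(B -> A) = ~1 = 1
(A <-> (A | A)) -> ~(B -> A) = 2 -> 1 = 1
((A -> B) -> (B -> A)) | ((A <-> (A | A)) -> ~(B -> A)) = 1 | 1 = 1
No assignment yields a value below 1, so this is the minimum.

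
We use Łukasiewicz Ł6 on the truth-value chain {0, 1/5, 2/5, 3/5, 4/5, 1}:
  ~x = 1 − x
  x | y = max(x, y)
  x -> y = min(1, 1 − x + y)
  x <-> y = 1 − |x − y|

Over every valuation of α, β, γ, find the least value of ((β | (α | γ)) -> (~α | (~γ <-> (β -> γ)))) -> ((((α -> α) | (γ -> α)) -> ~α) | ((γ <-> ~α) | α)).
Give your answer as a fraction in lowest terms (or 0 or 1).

3/5

Take α = 2/5, β = 0, γ = 0:
α | γ = 2/5 | 0 = 2/5
β | (α | γ) = 0 | 2/5 = 2/5
~α = ~2/5 = 3/5
~γ = ~0 = 1
β -> γ = 0 -> 0 = 1
~γ <-> (β -> γ) = 1 <-> 1 = 1
~α | (~γ <-> (β -> γ)) = 3/5 | 1 = 1
(β | (α | γ)) -> (~α | (~γ <-> (β -> γ))) = 2/5 -> 1 = 1
α -> α = 2/5 -> 2/5 = 1
γ -> α = 0 -> 2/5 = 1
(α -> α) | (γ -> α) = 1 | 1 = 1
~α = ~2/5 = 3/5
((α -> α) | (γ -> α)) -> ~α = 1 -> 3/5 = 3/5
~α = ~2/5 = 3/5
γ <-> ~α = 0 <-> 3/5 = 2/5
(γ <-> ~α) | α = 2/5 | 2/5 = 2/5
(((α -> α) | (γ -> α)) -> ~α) | ((γ <-> ~α) | α) = 3/5 | 2/5 = 3/5
((β | (α | γ)) -> (~α | (~γ <-> (β -> γ)))) -> ((((α -> α) | (γ -> α)) -> ~α) | ((γ <-> ~α) | α)) = 1 -> 3/5 = 3/5
No assignment yields a value below 3/5, so this is the minimum.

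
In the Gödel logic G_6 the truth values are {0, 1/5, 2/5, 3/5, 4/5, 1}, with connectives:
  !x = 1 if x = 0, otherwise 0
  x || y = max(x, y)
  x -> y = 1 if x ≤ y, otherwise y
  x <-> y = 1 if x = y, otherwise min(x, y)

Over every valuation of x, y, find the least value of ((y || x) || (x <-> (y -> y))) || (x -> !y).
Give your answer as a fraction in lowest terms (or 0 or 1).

1/5

Take x = 1/5, y = 1/5:
y || x = 1/5 || 1/5 = 1/5
y -> y = 1/5 -> 1/5 = 1
x <-> (y -> y) = 1/5 <-> 1 = 1/5
(y || x) || (x <-> (y -> y)) = 1/5 || 1/5 = 1/5
!y = !1/5 = 0
x -> !y = 1/5 -> 0 = 0
((y || x) || (x <-> (y -> y))) || (x -> !y) = 1/5 || 0 = 1/5
No assignment yields a value below 1/5, so this is the minimum.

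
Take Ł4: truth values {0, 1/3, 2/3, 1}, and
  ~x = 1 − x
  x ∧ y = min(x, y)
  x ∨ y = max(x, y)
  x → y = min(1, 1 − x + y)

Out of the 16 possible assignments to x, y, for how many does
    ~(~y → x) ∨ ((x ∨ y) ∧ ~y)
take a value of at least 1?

x = 0, y = 0 ↦ 1  ≥
x = 0, y = 1/3 ↦ 2/3  <
x = 0, y = 2/3 ↦ 1/3  <
x = 0, y = 1 ↦ 0  <
x = 1/3, y = 0 ↦ 2/3  <
x = 1/3, y = 1/3 ↦ 1/3  <
x = 1/3, y = 2/3 ↦ 1/3  <
x = 1/3, y = 1 ↦ 0  <
x = 2/3, y = 0 ↦ 2/3  <
x = 2/3, y = 1/3 ↦ 2/3  <
x = 2/3, y = 2/3 ↦ 1/3  <
x = 2/3, y = 1 ↦ 0  <
x = 1, y = 0 ↦ 1  ≥
x = 1, y = 1/3 ↦ 2/3  <
x = 1, y = 2/3 ↦ 1/3  <
x = 1, y = 1 ↦ 0  <
So 2 of the 16 assignments meet the threshold.

2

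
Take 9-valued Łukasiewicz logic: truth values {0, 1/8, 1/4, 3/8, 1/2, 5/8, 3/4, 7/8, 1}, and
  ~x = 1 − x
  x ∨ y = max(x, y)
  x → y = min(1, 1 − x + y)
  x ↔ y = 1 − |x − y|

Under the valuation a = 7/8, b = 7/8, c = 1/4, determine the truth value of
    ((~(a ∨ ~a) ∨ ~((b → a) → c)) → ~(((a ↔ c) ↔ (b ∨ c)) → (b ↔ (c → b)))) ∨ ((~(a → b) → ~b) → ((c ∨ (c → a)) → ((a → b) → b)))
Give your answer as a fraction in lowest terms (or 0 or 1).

~a = ~7/8 = 1/8
a ∨ ~a = 7/8 ∨ 1/8 = 7/8
~(a ∨ ~a) = ~7/8 = 1/8
b → a = 7/8 → 7/8 = 1
(b → a) → c = 1 → 1/4 = 1/4
~((b → a) → c) = ~1/4 = 3/4
~(a ∨ ~a) ∨ ~((b → a) → c) = 1/8 ∨ 3/4 = 3/4
a ↔ c = 7/8 ↔ 1/4 = 3/8
b ∨ c = 7/8 ∨ 1/4 = 7/8
(a ↔ c) ↔ (b ∨ c) = 3/8 ↔ 7/8 = 1/2
c → b = 1/4 → 7/8 = 1
b ↔ (c → b) = 7/8 ↔ 1 = 7/8
((a ↔ c) ↔ (b ∨ c)) → (b ↔ (c → b)) = 1/2 → 7/8 = 1
~(((a ↔ c) ↔ (b ∨ c)) → (b ↔ (c → b))) = ~1 = 0
(~(a ∨ ~a) ∨ ~((b → a) → c)) → ~(((a ↔ c) ↔ (b ∨ c)) → (b ↔ (c → b))) = 3/4 → 0 = 1/4
a → b = 7/8 → 7/8 = 1
~(a → b) = ~1 = 0
~b = ~7/8 = 1/8
~(a → b) → ~b = 0 → 1/8 = 1
c → a = 1/4 → 7/8 = 1
c ∨ (c → a) = 1/4 ∨ 1 = 1
a → b = 7/8 → 7/8 = 1
(a → b) → b = 1 → 7/8 = 7/8
(c ∨ (c → a)) → ((a → b) → b) = 1 → 7/8 = 7/8
(~(a → b) → ~b) → ((c ∨ (c → a)) → ((a → b) → b)) = 1 → 7/8 = 7/8
((~(a ∨ ~a) ∨ ~((b → a) → c)) → ~(((a ↔ c) ↔ (b ∨ c)) → (b ↔ (c → b)))) ∨ ((~(a → b) → ~b) → ((c ∨ (c → a)) → ((a → b) → b))) = 1/4 ∨ 7/8 = 7/8

7/8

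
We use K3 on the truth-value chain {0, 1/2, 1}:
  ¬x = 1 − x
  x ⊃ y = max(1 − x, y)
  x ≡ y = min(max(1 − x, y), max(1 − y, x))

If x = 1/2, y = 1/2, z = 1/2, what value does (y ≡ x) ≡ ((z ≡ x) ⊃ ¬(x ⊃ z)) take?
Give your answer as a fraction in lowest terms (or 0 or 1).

y ≡ x = 1/2 ≡ 1/2 = 1/2
z ≡ x = 1/2 ≡ 1/2 = 1/2
x ⊃ z = 1/2 ⊃ 1/2 = 1/2
¬(x ⊃ z) = ¬1/2 = 1/2
(z ≡ x) ⊃ ¬(x ⊃ z) = 1/2 ⊃ 1/2 = 1/2
(y ≡ x) ≡ ((z ≡ x) ⊃ ¬(x ⊃ z)) = 1/2 ≡ 1/2 = 1/2

1/2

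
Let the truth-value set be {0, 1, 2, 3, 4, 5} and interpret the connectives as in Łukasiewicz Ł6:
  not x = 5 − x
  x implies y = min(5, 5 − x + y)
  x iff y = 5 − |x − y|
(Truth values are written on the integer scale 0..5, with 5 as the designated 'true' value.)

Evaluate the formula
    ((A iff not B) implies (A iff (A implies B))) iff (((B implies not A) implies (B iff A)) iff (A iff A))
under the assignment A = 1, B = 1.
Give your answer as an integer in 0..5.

not B = not 1 = 4
A iff not B = 1 iff 4 = 2
A implies B = 1 implies 1 = 5
A iff (A implies B) = 1 iff 5 = 1
(A iff not B) implies (A iff (A implies B)) = 2 implies 1 = 4
not A = not 1 = 4
B implies not A = 1 implies 4 = 5
B iff A = 1 iff 1 = 5
(B implies not A) implies (B iff A) = 5 implies 5 = 5
A iff A = 1 iff 1 = 5
((B implies not A) implies (B iff A)) iff (A iff A) = 5 iff 5 = 5
((A iff not B) implies (A iff (A implies B))) iff (((B implies not A) implies (B iff A)) iff (A iff A)) = 4 iff 5 = 4

4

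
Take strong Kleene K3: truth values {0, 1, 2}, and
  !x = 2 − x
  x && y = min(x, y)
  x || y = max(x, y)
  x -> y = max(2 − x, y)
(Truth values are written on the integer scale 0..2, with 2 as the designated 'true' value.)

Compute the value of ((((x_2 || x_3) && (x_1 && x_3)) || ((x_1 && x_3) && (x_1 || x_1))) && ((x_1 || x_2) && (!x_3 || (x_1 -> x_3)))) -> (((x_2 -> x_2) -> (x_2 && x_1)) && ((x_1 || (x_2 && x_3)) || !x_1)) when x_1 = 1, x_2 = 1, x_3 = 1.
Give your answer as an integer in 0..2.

1

x_2 || x_3 = 1 || 1 = 1
x_1 && x_3 = 1 && 1 = 1
(x_2 || x_3) && (x_1 && x_3) = 1 && 1 = 1
x_1 && x_3 = 1 && 1 = 1
x_1 || x_1 = 1 || 1 = 1
(x_1 && x_3) && (x_1 || x_1) = 1 && 1 = 1
((x_2 || x_3) && (x_1 && x_3)) || ((x_1 && x_3) && (x_1 || x_1)) = 1 || 1 = 1
x_1 || x_2 = 1 || 1 = 1
!x_3 = !1 = 1
x_1 -> x_3 = 1 -> 1 = 1
!x_3 || (x_1 -> x_3) = 1 || 1 = 1
(x_1 || x_2) && (!x_3 || (x_1 -> x_3)) = 1 && 1 = 1
(((x_2 || x_3) && (x_1 && x_3)) || ((x_1 && x_3) && (x_1 || x_1))) && ((x_1 || x_2) && (!x_3 || (x_1 -> x_3))) = 1 && 1 = 1
x_2 -> x_2 = 1 -> 1 = 1
x_2 && x_1 = 1 && 1 = 1
(x_2 -> x_2) -> (x_2 && x_1) = 1 -> 1 = 1
x_2 && x_3 = 1 && 1 = 1
x_1 || (x_2 && x_3) = 1 || 1 = 1
!x_1 = !1 = 1
(x_1 || (x_2 && x_3)) || !x_1 = 1 || 1 = 1
((x_2 -> x_2) -> (x_2 && x_1)) && ((x_1 || (x_2 && x_3)) || !x_1) = 1 && 1 = 1
((((x_2 || x_3) && (x_1 && x_3)) || ((x_1 && x_3) && (x_1 || x_1))) && ((x_1 || x_2) && (!x_3 || (x_1 -> x_3)))) -> (((x_2 -> x_2) -> (x_2 && x_1)) && ((x_1 || (x_2 && x_3)) || !x_1)) = 1 -> 1 = 1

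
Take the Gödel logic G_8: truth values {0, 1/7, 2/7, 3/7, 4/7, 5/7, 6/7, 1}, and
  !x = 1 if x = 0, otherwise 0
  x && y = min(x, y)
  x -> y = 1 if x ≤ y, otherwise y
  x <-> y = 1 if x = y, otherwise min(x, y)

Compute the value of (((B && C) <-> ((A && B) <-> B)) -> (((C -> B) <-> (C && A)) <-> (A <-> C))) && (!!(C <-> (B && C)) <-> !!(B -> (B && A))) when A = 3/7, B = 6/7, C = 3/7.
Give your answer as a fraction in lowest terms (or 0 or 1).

3/7

B && C = 6/7 && 3/7 = 3/7
A && B = 3/7 && 6/7 = 3/7
(A && B) <-> B = 3/7 <-> 6/7 = 3/7
(B && C) <-> ((A && B) <-> B) = 3/7 <-> 3/7 = 1
C -> B = 3/7 -> 6/7 = 1
C && A = 3/7 && 3/7 = 3/7
(C -> B) <-> (C && A) = 1 <-> 3/7 = 3/7
A <-> C = 3/7 <-> 3/7 = 1
((C -> B) <-> (C && A)) <-> (A <-> C) = 3/7 <-> 1 = 3/7
((B && C) <-> ((A && B) <-> B)) -> (((C -> B) <-> (C && A)) <-> (A <-> C)) = 1 -> 3/7 = 3/7
B && C = 6/7 && 3/7 = 3/7
C <-> (B && C) = 3/7 <-> 3/7 = 1
!(C <-> (B && C)) = !1 = 0
!!(C <-> (B && C)) = !0 = 1
B && A = 6/7 && 3/7 = 3/7
B -> (B && A) = 6/7 -> 3/7 = 3/7
!(B -> (B && A)) = !3/7 = 0
!!(B -> (B && A)) = !0 = 1
!!(C <-> (B && C)) <-> !!(B -> (B && A)) = 1 <-> 1 = 1
(((B && C) <-> ((A && B) <-> B)) -> (((C -> B) <-> (C && A)) <-> (A <-> C))) && (!!(C <-> (B && C)) <-> !!(B -> (B && A))) = 3/7 && 1 = 3/7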